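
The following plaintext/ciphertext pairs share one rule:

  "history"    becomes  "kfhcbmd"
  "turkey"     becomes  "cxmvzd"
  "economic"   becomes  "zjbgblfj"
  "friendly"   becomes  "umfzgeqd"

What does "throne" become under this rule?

h(7)→k(10) and i(8)→f(5) fit y≡21x+19 (mod 26); the inverse of 21 mod 26 is 5. Each letter's alphabet position (a=0..z=25) is mapped through 21·x+19 mod 26 — an affine cipher.
Applying it to throne: t(19)→21·19+19≡2=c; h(7)→21·7+19≡10=k; r(17)→21·17+19≡12=m; o(14)→21·14+19≡1=b; n(13)→21·13+19≡6=g; e(4)→21·4+19≡25=z (all mod 26).

ckmbgz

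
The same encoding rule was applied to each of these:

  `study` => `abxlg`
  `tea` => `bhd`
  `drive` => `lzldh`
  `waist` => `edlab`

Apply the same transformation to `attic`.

The shift depends on letter class: consonant s→a is +8, but vowel u→x is +3. Vowels shift forward by 3 and consonants shift forward by 8.
On attic: a(vowel)+3=d, t(cons)+8=b, t(cons)+8=b, i(vowel)+3=l, c(cons)+8=k.

dbblk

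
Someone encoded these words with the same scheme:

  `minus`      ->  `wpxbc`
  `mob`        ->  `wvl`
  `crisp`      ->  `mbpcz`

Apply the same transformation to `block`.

lvvmu

Vowels shift forward by 7 and consonants shift forward by 10.
Applying it to block: b(cons)+10=l, l(cons)+10=v, o(vowel)+7=v, c(cons)+10=m, k(cons)+10=u.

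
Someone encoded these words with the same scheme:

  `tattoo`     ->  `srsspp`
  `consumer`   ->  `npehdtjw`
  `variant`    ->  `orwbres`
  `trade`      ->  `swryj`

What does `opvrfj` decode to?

voyage

t(19)→s(18) and a(0)→r(17) fit y≡11x+17 (mod 26); the inverse of 11 mod 26 is 19. Each letter's alphabet position (a=0..z=25) is mapped through 11·x+17 mod 26 — an affine cipher.
Undoing it on opvrfj: o(14)→19·(14−17)≡21=v; p(15)→19·(15−17)≡14=o; v(21)→19·(21−17)≡24=y; r(17)→19·(17−17)≡0=a; f(5)→19·(5−17)≡6=g; j(9)→19·(9−17)≡4=e (all mod 26).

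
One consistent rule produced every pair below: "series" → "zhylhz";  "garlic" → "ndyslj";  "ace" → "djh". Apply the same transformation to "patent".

wdahua

Two shifts are in play — +3 for a/e/i/o/u, +7 for every other letter.
Applying it to patent: p(cons)+7=w, a(vowel)+3=d, t(cons)+7=a, e(vowel)+3=h, n(cons)+7=u, t(cons)+7=a.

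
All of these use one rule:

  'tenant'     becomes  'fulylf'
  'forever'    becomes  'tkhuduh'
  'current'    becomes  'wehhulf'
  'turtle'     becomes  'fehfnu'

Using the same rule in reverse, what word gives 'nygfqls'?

t(19)→f(5) and e(4)→u(20) fit y≡25x+24 (mod 26); the inverse of 25 mod 26 is 25. Each letter's alphabet position (a=0..z=25) is mapped through 25·x+24 mod 26 — an affine cipher.
Reversing it on nygfqls: n(13)→25·(13−24)≡11=l; y(24)→25·(24−24)≡0=a; g(6)→25·(6−24)≡18=s; f(5)→25·(5−24)≡19=t; q(16)→25·(16−24)≡8=i; l(11)→25·(11−24)≡13=n; s(18)→25·(18−24)≡6=g (all mod 26).

lasting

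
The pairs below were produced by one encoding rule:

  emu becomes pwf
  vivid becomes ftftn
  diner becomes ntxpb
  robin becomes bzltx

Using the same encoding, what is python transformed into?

The rule splits by letter class: vowels +11, consonants +10.
Applying it to python: p(cons)+10=z, y(cons)+10=i, t(cons)+10=d, h(cons)+10=r, o(vowel)+11=z, n(cons)+10=x.

zidrzx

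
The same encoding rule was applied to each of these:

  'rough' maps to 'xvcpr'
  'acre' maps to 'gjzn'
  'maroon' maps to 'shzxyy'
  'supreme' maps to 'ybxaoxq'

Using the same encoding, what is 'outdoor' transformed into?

In rough: r→x is +6, o→v is +7, u→c is +8, g→p is +9 — the shift increases by 1 each position. The shift increases by 1 at each position, starting from +6: 6, 7, 8, ….
Applying it to outdoor: o+6=u, u+7=b, t+8=b, d+9=m, o+10=y, o+11=z, r+12=d.

ubbmyzd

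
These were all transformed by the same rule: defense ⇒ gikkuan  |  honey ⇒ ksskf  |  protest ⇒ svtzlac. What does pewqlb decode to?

market

Letter i (0-indexed) is shifted by i+3, so successive shifts are 3, 4, 5, ….
Reversing it on pewqlb: p−3=m, e−4=a, w−5=r, q−6=k, l−7=e, b−8=t.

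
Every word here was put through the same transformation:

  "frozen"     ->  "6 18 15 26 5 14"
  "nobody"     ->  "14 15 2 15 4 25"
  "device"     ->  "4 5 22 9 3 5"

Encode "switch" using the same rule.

f is letter #6 and maps to 6: an offset of 0. Letters become their 1-indexed alphabet positions: a=1 … z=26.
Applying it to switch: s=19→19, w=23→23, i=9→9, t=20→20, c=3→3, h=8→8.

19 23 9 20 3 8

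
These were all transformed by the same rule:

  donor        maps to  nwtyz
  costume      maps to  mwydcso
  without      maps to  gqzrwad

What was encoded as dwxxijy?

Shifts by position in donor: pos 0: d→n (+10), pos 1: o→w (+8), pos 2: n→t (+6), pos 3: o→y (+10), pos 4: r→z (+8) — repeating every 3. The shifts repeat in a cycle of length 3: positions 0,1,… shift by +10, +8, +6, then the pattern repeats.
Reversing it on dwxxijy: d−10=t, w−8=o, x−6=r, x−10=n, i−8=a, j−6=d, y−10=o.

tornado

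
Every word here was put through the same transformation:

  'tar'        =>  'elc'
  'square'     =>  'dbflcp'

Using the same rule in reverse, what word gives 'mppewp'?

beetle

Compare letters: t→e is +11, a→l is +11, r→c is +11 — a constant shift. This is a Caesar cipher with shift 11.
Decoding mppewp: m−11=b, p−11=e, p−11=e, e−11=t, w−11=l, p−11=e.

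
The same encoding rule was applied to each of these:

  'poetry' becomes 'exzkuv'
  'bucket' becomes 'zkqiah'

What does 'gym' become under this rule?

The output letters match the input read backwards, each shifted +6: poetry reversed is yrteop. Read the word backwards and shift each letter +6.
On gym: reverse → myg; then shift: m+6=s, y+6=e, g+6=m.

sem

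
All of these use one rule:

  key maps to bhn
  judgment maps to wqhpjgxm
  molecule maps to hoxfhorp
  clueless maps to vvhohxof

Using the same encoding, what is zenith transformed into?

kwlqhc

Two steps: reverse the string, then apply a Caesar shift of +3.
For zenith: reverse → htinez; then shift: h+3=k, t+3=w, i+3=l, n+3=q, e+3=h, z+3=c.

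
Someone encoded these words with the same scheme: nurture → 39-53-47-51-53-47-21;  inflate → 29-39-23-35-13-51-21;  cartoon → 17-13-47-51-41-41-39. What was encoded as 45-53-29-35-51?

quilt

n(#14)→39 and u(#21)→53: differences scale by 2, so n = 2·pos + 11. With a=1..z=26, the number is 2·pos + 11.
Reversing it on 45-53-29-35-51: 45→(45−11)÷2=17=q, 53→(53−11)÷2=21=u, 29→(29−11)÷2=9=i, 35→(35−11)÷2=12=l, 51→(51−11)÷2=20=t.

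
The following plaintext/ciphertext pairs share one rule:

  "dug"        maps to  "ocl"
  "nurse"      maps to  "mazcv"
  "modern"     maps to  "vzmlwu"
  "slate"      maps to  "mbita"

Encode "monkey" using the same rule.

gmsvwu

The output letters match the input read backwards, each shifted +8: dug reversed is gud. The word is reversed, then every letter is shifted forward by 8.
For monkey: reverse → yeknom; then shift: y+8=g, e+8=m, k+8=s, n+8=v, o+8=w, m+8=u.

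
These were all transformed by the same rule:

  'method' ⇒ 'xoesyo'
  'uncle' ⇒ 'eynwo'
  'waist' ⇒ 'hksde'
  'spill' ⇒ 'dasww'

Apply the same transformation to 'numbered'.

The shift depends on letter class: consonant m→x is +11, but vowel e→o is +10. Two shifts are in play — +10 for a/e/i/o/u, +11 for every other letter.
On numbered: n(cons)+11=y, u(vowel)+10=e, m(cons)+11=x, b(cons)+11=m, e(vowel)+10=o, r(cons)+11=c, e(vowel)+10=o, d(cons)+11=o.

yexmocoo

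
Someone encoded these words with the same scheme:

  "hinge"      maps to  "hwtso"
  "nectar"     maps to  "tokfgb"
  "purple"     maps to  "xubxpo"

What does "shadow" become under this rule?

h(7)→h(7) and i(8)→w(22) fit y≡15x+6 (mod 26); the inverse of 15 mod 26 is 7. Each letter's alphabet position (a=0..z=25) is mapped through 15·x+6 mod 26 — an affine cipher.
For shadow: s(18)→15·18+6≡16=q; h(7)→15·7+6≡7=h; a(0)→15·0+6≡6=g; d(3)→15·3+6≡25=z; o(14)→15·14+6≡8=i; w(22)→15·22+6≡24=y (all mod 26).

qhgziy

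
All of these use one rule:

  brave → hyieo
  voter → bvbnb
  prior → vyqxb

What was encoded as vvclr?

pouch

In brave: b→h is +6, r→y is +7, a→i is +8, v→e is +9 — the shift increases by 1 each position. Letter i (0-indexed) is shifted by i+6, so successive shifts are 6, 7, 8, ….
Undoing it on vvclr: v−6=p, v−7=o, c−8=u, l−9=c, r−10=h.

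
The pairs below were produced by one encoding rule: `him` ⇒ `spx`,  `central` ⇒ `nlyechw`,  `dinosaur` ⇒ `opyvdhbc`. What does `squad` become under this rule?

dbbho

The shift depends on letter class: consonant h→s is +11, but vowel i→p is +7. Two shifts are in play — +7 for a/e/i/o/u, +11 for every other letter.
On squad: s(cons)+11=d, q(cons)+11=b, u(vowel)+7=b, a(vowel)+7=h, d(cons)+11=o.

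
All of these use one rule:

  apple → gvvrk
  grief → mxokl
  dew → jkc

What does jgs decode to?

dam

Compare letters: a→g is +6, p→v is +6, p→v is +6 — a constant shift. Each letter is shifted forward by 6 in the alphabet (a Caesar shift of +6).
Decoding jgs: j−6=d, g−6=a, s−6=m.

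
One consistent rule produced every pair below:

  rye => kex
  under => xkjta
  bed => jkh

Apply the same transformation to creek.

qkkxi

The output letters match the input read backwards, each shifted +6: rye reversed is eyr. Read the word backwards and shift each letter +6.
Applying it to creek: reverse → keerc; then shift: k+6=q, e+6=k, e+6=k, r+6=x, c+6=i.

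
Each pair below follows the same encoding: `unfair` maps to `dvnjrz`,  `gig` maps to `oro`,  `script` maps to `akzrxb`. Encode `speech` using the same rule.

The shift depends on letter class: consonant n→v is +8, but vowel u→d is +9. Two shifts are in play — +9 for a/e/i/o/u, +8 for every other letter.
On speech: s(cons)+8=a, p(cons)+8=x, e(vowel)+9=n, e(vowel)+9=n, c(cons)+8=k, h(cons)+8=p.

axnnkp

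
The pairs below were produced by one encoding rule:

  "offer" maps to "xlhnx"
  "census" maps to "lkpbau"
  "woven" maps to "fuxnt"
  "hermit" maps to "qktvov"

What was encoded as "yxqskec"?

project

Shifts by position in offer: pos 0: o→x (+9), pos 1: f→l (+6), pos 2: f→h (+2), pos 3: e→n (+9), pos 4: r→x (+6) — repeating every 3. A repeating key of period 3 is used — shifts +9, +6, +2 over and over.
Reversing it on yxqskec: y−9=p, x−6=r, q−2=o, s−9=j, k−6=e, e−2=c, c−9=t.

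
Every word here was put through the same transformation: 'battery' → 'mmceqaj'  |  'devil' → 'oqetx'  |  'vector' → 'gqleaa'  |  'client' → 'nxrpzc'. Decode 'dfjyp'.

stand

Shifts by position in battery: pos 0: b→m (+11), pos 1: a→m (+12), pos 2: t→c (+9), pos 3: t→e (+11), pos 4: e→q (+12), pos 5: r→a (+9) — repeating every 3. The shifts repeat in a cycle of length 3: positions 0,1,… shift by +11, +12, +9, then the pattern repeats.
Decoding dfjyp: d−11=s, f−12=t, j−9=a, y−11=n, p−12=d.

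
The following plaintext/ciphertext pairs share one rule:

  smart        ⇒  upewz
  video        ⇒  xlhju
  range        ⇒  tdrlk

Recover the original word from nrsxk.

In smart: s→u is +2, m→p is +3, a→e is +4, r→w is +5 — the shift increases by 1 each position. Letter i (0-indexed) is shifted by i+2, so successive shifts are 2, 3, 4, ….
Undoing it on nrsxk: n−2=l, r−3=o, s−4=o, x−5=s, k−6=e.

loose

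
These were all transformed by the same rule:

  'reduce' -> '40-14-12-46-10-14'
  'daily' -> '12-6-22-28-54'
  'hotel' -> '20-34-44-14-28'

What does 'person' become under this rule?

36-14-40-42-34-32

r(#18)→40 and e(#5)→14: differences scale by 2, so n = 2·pos + 4. The formula is n = 2×(alphabet index, a=1) + 4.
On person: p=16→36, e=5→14, r=18→40, s=19→42, o=15→34, n=14→32.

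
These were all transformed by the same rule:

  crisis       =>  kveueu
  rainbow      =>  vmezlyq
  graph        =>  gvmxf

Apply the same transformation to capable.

Treating letters as 0–25, the rule is x ↦ 25x + 12 (mod 26).
Applying it to capable: c(2)→25·2+12≡10=k; a(0)→25·0+12≡12=m; p(15)→25·15+12≡23=x; a(0)→25·0+12≡12=m; b(1)→25·1+12≡11=l; l(11)→25·11+12≡1=b; e(4)→25·4+12≡8=i (all mod 26).

kmxmlbi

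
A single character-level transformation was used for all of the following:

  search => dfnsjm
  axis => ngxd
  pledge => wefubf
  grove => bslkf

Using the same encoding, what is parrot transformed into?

Each letter's alphabet position (a=0..z=25) is mapped through 11·x+13 mod 26 — an affine cipher.
Applying it to parrot: p(15)→11·15+13≡22=w; a(0)→11·0+13≡13=n; r(17)→11·17+13≡18=s; r(17)→11·17+13≡18=s; o(14)→11·14+13≡11=l; t(19)→11·19+13≡14=o (all mod 26).

wnsslo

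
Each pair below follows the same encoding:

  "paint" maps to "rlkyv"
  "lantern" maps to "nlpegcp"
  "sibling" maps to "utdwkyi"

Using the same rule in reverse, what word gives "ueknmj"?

sticky

Shifts by position in paint: pos 0: p→r (+2), pos 1: a→l (+11), pos 2: i→k (+2), pos 3: n→y (+11) — repeating every 2. A repeating key of period 2 is used — shifts +2, +11 over and over.
Reversing it on ueknmj: u−2=s, e−11=t, k−2=i, n−11=c, m−2=k, j−11=y.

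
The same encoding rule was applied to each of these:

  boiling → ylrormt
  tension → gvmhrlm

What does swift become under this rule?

hdrug

This is the alphabet-reversal cipher (Atbash): a becomes z, b becomes y, etc.
Applying it to swift: s↔h, w↔d, i↔r, f↔u, t↔g.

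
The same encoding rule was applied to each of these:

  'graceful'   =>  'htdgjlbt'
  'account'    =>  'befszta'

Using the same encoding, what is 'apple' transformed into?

In graceful: g→h is +1, r→t is +2, a→d is +3, c→g is +4 — the shift increases by 1 each position. Each letter shifts forward by (position + 1), i.e. 1, 2, 3, … — the shift grows by one for each successive letter.
On apple: a+1=b, p+2=r, p+3=s, l+4=p, e+5=j.

brspj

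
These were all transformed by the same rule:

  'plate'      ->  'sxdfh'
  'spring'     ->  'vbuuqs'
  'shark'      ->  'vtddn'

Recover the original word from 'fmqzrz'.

It's a Vigenère-style cipher with numeric key [3,12]: position i shifts by key[i mod 2].
Undoing it on fmqzrz: f−3=c, m−12=a, q−3=n, z−12=n, r−3=o, z−12=n.

cannon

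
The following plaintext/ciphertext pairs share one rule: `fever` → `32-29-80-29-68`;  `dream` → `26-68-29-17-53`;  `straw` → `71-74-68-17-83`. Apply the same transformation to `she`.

f(#6)→32 and e(#5)→29: differences scale by 3, so n = 3·pos + 14. The formula is n = 3×(alphabet index, a=1) + 14.
For she: s=19→71, h=8→38, e=5→29.

71-38-29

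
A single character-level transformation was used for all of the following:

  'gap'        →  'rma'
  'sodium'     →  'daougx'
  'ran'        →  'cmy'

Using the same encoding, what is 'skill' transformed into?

dvuww

Two shifts are in play — +12 for a/e/i/o/u, +11 for every other letter.
On skill: s(cons)+11=d, k(cons)+11=v, i(vowel)+12=u, l(cons)+11=w, l(cons)+11=w.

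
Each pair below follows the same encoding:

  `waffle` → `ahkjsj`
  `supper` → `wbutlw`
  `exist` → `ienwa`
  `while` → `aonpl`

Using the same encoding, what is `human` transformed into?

Shifts by position in waffle: pos 0: w→a (+4), pos 1: a→h (+7), pos 2: f→k (+5), pos 3: f→j (+4), pos 4: l→s (+7), pos 5: e→j (+5) — repeating every 3. The shifts repeat in a cycle of length 3: positions 0,1,… shift by +4, +7, +5, then the pattern repeats.
Applying it to human: h+4=l, u+7=b, m+5=r, a+4=e, n+7=u.

lbreu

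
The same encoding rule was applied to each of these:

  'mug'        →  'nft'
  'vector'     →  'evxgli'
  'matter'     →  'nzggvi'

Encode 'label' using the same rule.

Each pair mirrors across the alphabet (m↔n, u↔f, g↔t): positions sum to 25. Each letter is replaced by its mirror in the alphabet: a↔z, b↔y, c↔x, and so on (the Atbash cipher).
Applying it to label: l↔o, a↔z, b↔y, e↔v, l↔o.

ozyvo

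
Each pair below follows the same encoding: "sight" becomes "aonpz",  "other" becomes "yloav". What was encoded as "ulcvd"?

Two steps: reverse the string, then apply a Caesar shift of +7.
Reversing it on ulcvd: shift back: u−7=n, l−7=e, c−7=v, v−7=o, d−7=w → nevow; then reverse → woven.

woven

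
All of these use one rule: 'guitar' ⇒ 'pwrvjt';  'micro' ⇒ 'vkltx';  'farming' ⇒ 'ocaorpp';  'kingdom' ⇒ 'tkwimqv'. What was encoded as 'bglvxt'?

Shifts by position in guitar: pos 0: g→p (+9), pos 1: u→w (+2), pos 2: i→r (+9), pos 3: t→v (+2) — repeating every 2. The shifts repeat in a cycle of length 2: positions 0,1,… shift by +9, +2, then the pattern repeats.
Reversing it on bglvxt: b−9=s, g−2=e, l−9=c, v−2=t, x−9=o, t−2=r.

sector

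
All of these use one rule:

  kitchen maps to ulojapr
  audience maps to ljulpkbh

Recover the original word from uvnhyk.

The output letters match the input read backwards, each shifted +7: kitchen reversed is nehctik. Two steps: reverse the string, then apply a Caesar shift of +7.
Decoding uvnhyk: shift back: u−7=n, v−7=o, n−7=g, h−7=a, y−7=r, k−7=d → nogard; then reverse → dragon.

dragon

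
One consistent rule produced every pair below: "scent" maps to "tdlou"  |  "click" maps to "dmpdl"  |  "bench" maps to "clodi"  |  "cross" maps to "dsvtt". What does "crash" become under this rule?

dshti

The shift depends on letter class: consonant s→t is +1, but vowel e→l is +7. The rule splits by letter class: vowels +7, consonants +1.
Applying it to crash: c(cons)+1=d, r(cons)+1=s, a(vowel)+7=h, s(cons)+1=t, h(cons)+1=i.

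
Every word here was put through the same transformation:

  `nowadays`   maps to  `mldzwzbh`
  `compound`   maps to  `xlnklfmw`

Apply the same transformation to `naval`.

Each pair mirrors across the alphabet (n↔m, o↔l, w↔d): positions sum to 25. Each letter is replaced by its mirror in the alphabet: a↔z, b↔y, c↔x, and so on (the Atbash cipher).
Applying it to naval: n↔m, a↔z, v↔e, a↔z, l↔o.

mzezo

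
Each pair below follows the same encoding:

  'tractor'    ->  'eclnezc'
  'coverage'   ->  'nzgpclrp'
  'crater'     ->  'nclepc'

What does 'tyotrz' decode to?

indigo

Compare letters: t→e is +11, r→c is +11, a→l is +11 — a constant shift. Every letter moves 11 places later in the alphabet, wrapping around z→a.
Decoding tyotrz: t−11=i, y−11=n, o−11=d, t−11=i, r−11=g, z−11=o.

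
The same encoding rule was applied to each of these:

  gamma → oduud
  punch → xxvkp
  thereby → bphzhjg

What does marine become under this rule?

udzlvh

The shift depends on letter class: consonant g→o is +8, but vowel a→d is +3. Two shifts are in play — +3 for a/e/i/o/u, +8 for every other letter.
For marine: m(cons)+8=u, a(vowel)+3=d, r(cons)+8=z, i(vowel)+3=l, n(cons)+8=v, e(vowel)+3=h.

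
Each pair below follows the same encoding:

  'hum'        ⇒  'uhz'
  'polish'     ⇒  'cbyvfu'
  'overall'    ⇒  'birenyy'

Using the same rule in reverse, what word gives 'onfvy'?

Each letter is shifted forward by 13 in the alphabet (a Caesar shift of +13).
Decoding onfvy: o−13=b, n−13=a, f−13=s, v−13=i, y−13=l.

basil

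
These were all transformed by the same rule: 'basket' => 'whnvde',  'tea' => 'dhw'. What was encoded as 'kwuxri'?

fourth

The output letters match the input read backwards, each shifted +3: basket reversed is teksab. Two steps: reverse the string, then apply a Caesar shift of +3.
Reversing it on kwuxri: shift back: k−3=h, w−3=t, u−3=r, x−3=u, r−3=o, i−3=f → htruof; then reverse → fourth.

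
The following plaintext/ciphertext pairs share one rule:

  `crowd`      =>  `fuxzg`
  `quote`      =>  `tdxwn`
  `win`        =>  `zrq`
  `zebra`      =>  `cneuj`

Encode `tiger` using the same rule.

The shift depends on letter class: consonant c→f is +3, but vowel o→x is +9. The rule splits by letter class: vowels +9, consonants +3.
On tiger: t(cons)+3=w, i(vowel)+9=r, g(cons)+3=j, e(vowel)+9=n, r(cons)+3=u.

wrjnu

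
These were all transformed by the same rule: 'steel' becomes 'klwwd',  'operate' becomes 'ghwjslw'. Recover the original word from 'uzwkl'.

This is a Caesar cipher with shift 18.
Decoding uzwkl: u−18=c, z−18=h, w−18=e, k−18=s, l−18=t.

chest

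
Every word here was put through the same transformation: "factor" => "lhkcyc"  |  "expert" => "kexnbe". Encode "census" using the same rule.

In factor: f→l is +6, a→h is +7, c→k is +8, t→c is +9 — the shift increases by 1 each position. Each letter shifts forward by (position + 6), i.e. 6, 7, 8, … — the shift grows by one for each successive letter.
On census: c+6=i, e+7=l, n+8=v, s+9=b, u+10=e, s+11=d.

ilvbed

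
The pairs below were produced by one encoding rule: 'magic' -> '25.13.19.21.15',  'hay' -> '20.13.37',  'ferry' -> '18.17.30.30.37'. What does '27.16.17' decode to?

ode

m is letter #13 and maps to 25: an offset of 12. The number is (letter's place in the alphabet, a=1) + 12.
Reversing it on 27.16.17: 27→(27−12)÷1=15=o, 16→(16−12)÷1=4=d, 17→(17−12)÷1=5=e.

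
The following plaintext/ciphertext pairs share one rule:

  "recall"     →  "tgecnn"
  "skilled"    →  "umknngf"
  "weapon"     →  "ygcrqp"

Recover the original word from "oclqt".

major

Compare letters: r→t is +2, e→g is +2, c→e is +2 — a constant shift. Every letter moves 2 places later in the alphabet, wrapping around z→a.
Undoing it on oclqt: o−2=m, c−2=a, l−2=j, q−2=o, t−2=r.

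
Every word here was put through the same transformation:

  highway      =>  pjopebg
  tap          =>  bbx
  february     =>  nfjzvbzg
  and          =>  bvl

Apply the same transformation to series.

The shift depends on letter class: consonant h→p is +8, but vowel i→j is +1. Two shifts are in play — +1 for a/e/i/o/u, +8 for every other letter.
For series: s(cons)+8=a, e(vowel)+1=f, r(cons)+8=z, i(vowel)+1=j, e(vowel)+1=f, s(cons)+8=a.

afzjfa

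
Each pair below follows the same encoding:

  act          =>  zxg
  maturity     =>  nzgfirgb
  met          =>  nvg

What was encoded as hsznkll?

shampoo

This is the alphabet-reversal cipher (Atbash): a becomes z, b becomes y, etc.
Undoing it on hsznkll: h↔s, s↔h, z↔a, n↔m, k↔p, l↔o, l↔o.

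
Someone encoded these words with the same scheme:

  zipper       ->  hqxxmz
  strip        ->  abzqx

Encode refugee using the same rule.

zmncomm

Compare letters: z→h is +8, i→q is +8, p→x is +8 — a constant shift. It's a constant shift of +8 (ROT8).
Applying it to refugee: r+8=z, e+8=m, f+8=n, u+8=c, g+8=o, e+8=m, e+8=m.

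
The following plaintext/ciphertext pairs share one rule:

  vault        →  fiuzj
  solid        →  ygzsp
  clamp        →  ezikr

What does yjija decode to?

v(21)→f(5) and a(0)→i(8) fit y≡11x+8 (mod 26); the inverse of 11 mod 26 is 19. This is an affine cipher: with a=0,…,z=25, each position x becomes (11x+8) mod 26.
Undoing it on yjija: y(24)→19·(24−8)≡18=s; j(9)→19·(9−8)≡19=t; i(8)→19·(8−8)≡0=a; j(9)→19·(9−8)≡19=t; a(0)→19·(0−8)≡4=e (all mod 26).

state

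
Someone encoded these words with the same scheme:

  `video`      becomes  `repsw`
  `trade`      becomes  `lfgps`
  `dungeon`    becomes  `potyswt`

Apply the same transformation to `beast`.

jsgil

v(21)→r(17) and i(8)→e(4) fit y≡3x+6 (mod 26); the inverse of 3 mod 26 is 9. This is an affine cipher: with a=0,…,z=25, each position x becomes (3x+6) mod 26.
For beast: b(1)→3·1+6≡9=j; e(4)→3·4+6≡18=s; a(0)→3·0+6≡6=g; s(18)→3·18+6≡8=i; t(19)→3·19+6≡11=l (all mod 26).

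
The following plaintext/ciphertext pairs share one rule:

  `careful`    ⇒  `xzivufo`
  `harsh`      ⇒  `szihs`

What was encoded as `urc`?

fix

This is the alphabet-reversal cipher (Atbash): a becomes z, b becomes y, etc.
Decoding urc: u↔f, r↔i, c↔x.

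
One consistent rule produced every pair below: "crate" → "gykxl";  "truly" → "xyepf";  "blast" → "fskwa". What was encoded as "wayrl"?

stone

Shifts by position in crate: pos 0: c→g (+4), pos 1: r→y (+7), pos 2: a→k (+10), pos 3: t→x (+4), pos 4: e→l (+7) — repeating every 3. A repeating key of period 3 is used — shifts +4, +7, +10 over and over.
Undoing it on wayrl: w−4=s, a−7=t, y−10=o, r−4=n, l−7=e.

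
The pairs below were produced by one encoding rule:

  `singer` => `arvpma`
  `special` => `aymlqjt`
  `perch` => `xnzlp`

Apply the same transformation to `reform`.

znnxzv

Shifts by position in singer: pos 0: s→a (+8), pos 1: i→r (+9), pos 2: n→v (+8), pos 3: g→p (+9) — repeating every 2. The shifts repeat in a cycle of length 2: positions 0,1,… shift by +8, +9, then the pattern repeats.
For reform: r+8=z, e+9=n, f+8=n, o+9=x, r+8=z, m+9=v.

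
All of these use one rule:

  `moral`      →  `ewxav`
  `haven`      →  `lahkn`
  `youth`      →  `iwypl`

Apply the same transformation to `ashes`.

aglkg

m(12)→e(4) and o(14)→w(22) fit y≡9x+0 (mod 26); the inverse of 9 mod 26 is 3. Treating letters as 0–25, the rule is x ↦ 9x + 0 (mod 26).
For ashes: a(0)→9·0+0≡0=a; s(18)→9·18+0≡6=g; h(7)→9·7+0≡11=l; e(4)→9·4+0≡10=k; s(18)→9·18+0≡6=g (all mod 26).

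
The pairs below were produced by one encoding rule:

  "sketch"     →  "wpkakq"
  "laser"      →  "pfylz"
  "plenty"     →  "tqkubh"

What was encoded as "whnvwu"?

In sketch: s→w is +4, k→p is +5, e→k is +6, t→a is +7 — the shift increases by 1 each position. Each letter shifts forward by (position + 4), i.e. 4, 5, 6, … — the shift grows by one for each successive letter.
Reversing it on whnvwu: w−4=s, h−5=c, n−6=h, v−7=o, w−8=o, u−9=l.

school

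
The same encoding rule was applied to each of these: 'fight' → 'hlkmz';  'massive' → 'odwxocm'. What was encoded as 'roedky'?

In fight: f→h is +2, i→l is +3, g→k is +4, h→m is +5 — the shift increases by 1 each position. Each letter shifts forward by (position + 2), i.e. 2, 3, 4, … — the shift grows by one for each successive letter.
Undoing it on roedky: r−2=p, o−3=l, e−4=a, d−5=y, k−6=e, y−7=r.

player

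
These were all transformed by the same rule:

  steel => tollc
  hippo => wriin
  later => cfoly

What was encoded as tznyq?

sword

s(18)→t(19) and t(19)→o(14) fit y≡21x+5 (mod 26); the inverse of 21 mod 26 is 5. Treating letters as 0–25, the rule is x ↦ 21x + 5 (mod 26).
Decoding tznyq: t(19)→5·(19−5)≡18=s; z(25)→5·(25−5)≡22=w; n(13)→5·(13−5)≡14=o; y(24)→5·(24−5)≡17=r; q(16)→5·(16−5)≡3=d (all mod 26).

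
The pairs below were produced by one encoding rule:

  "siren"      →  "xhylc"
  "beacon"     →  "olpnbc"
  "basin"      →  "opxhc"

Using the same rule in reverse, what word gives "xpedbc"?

Each letter's alphabet position (a=0..z=25) is mapped through 25·x+15 mod 26 — an affine cipher.
Reversing it on xpedbc: x(23)→25·(23−15)≡18=s; p(15)→25·(15−15)≡0=a; e(4)→25·(4−15)≡11=l; d(3)→25·(3−15)≡12=m; b(1)→25·(1−15)≡14=o; c(2)→25·(2−15)≡13=n (all mod 26).

salmon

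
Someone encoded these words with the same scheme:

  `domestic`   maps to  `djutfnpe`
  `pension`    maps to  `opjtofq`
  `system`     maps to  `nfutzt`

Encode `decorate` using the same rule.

The output letters match the input read backwards, each shifted +1: domestic reversed is citsemod. The word is reversed, then every letter is shifted forward by 1.
Applying it to decorate: reverse → etaroced; then shift: e+1=f, t+1=u, a+1=b, r+1=s, o+1=p, c+1=d, e+1=f, d+1=e.

fubspdfe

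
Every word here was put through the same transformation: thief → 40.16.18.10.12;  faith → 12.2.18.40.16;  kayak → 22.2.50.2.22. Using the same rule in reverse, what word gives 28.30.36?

t(#20)→40 and h(#8)→16: differences scale by 2, so n = 2·pos + 0. The formula is n = 2×(alphabet index, a=1).
Decoding 28.30.36: 28→(28−0)÷2=14=n, 30→(30−0)÷2=15=o, 36→(36−0)÷2=18=r.

nor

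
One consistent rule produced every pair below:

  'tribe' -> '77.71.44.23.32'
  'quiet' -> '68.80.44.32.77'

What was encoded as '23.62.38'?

t(#20)→77 and r(#18)→71: differences scale by 3, so n = 3·pos + 17. With a=1..z=26, the number is 3·pos + 17.
Undoing it on 23.62.38: 23→(23−17)÷3=2=b, 62→(62−17)÷3=15=o, 38→(38−17)÷3=7=g.

bog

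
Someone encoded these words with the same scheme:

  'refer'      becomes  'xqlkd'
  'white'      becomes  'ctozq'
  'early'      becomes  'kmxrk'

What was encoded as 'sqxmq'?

merge

Shifts by position in refer: pos 0: r→x (+6), pos 1: e→q (+12), pos 2: f→l (+6), pos 3: e→k (+6), pos 4: r→d (+12) — repeating every 3. It's a Vigenère-style cipher with numeric key [6,12,6]: position i shifts by key[i mod 3].
Decoding sqxmq: s−6=m, q−12=e, x−6=r, m−6=g, q−12=e.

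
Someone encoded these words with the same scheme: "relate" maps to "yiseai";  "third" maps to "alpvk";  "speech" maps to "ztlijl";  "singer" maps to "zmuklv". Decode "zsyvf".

sorry

Shifts by position in relate: pos 0: r→y (+7), pos 1: e→i (+4), pos 2: l→s (+7), pos 3: a→e (+4) — repeating every 2. It's a Vigenère-style cipher with numeric key [7,4]: position i shifts by key[i mod 2].
Decoding zsyvf: z−7=s, s−4=o, y−7=r, v−4=r, f−7=y.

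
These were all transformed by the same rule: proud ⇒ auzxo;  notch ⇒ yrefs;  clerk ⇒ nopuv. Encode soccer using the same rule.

drnfpu

Shifts by position in proud: pos 0: p→a (+11), pos 1: r→u (+3), pos 2: o→z (+11), pos 3: u→x (+3) — repeating every 2. A repeating key of period 2 is used — shifts +11, +3 over and over.
For soccer: s+11=d, o+3=r, c+11=n, c+3=f, e+11=p, r+3=u.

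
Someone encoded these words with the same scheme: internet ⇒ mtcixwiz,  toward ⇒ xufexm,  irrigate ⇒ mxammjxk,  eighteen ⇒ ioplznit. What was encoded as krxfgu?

Shifts by position in internet: pos 0: i→m (+4), pos 1: n→t (+6), pos 2: t→c (+9), pos 3: e→i (+4), pos 4: r→x (+6), pos 5: n→w (+9) — repeating every 3. The shifts repeat in a cycle of length 3: positions 0,1,… shift by +4, +6, +9, then the pattern repeats.
Undoing it on krxfgu: k−4=g, r−6=l, x−9=o, f−4=b, g−6=a, u−9=l.

global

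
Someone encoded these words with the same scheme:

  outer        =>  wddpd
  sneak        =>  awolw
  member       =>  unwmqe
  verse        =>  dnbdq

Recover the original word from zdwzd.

In outer: o→w is +8, u→d is +9, t→d is +10, e→p is +11 — the shift increases by 1 each position. Each letter shifts forward by (position + 8), i.e. 8, 9, 10, … — the shift grows by one for each successive letter.
Reversing it on zdwzd: z−8=r, d−9=u, w−10=m, z−11=o, d−12=r.

rumor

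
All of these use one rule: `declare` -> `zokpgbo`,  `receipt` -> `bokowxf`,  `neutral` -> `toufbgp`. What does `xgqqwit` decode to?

d(3)→z(25) and e(4)→o(14) fit y≡15x+6 (mod 26); the inverse of 15 mod 26 is 7. Each letter's alphabet position (a=0..z=25) is mapped through 15·x+6 mod 26 — an affine cipher.
Reversing it on xgqqwit: x(23)→7·(23−6)≡15=p; g(6)→7·(6−6)≡0=a; q(16)→7·(16−6)≡18=s; q(16)→7·(16−6)≡18=s; w(22)→7·(22−6)≡8=i; i(8)→7·(8−6)≡14=o; t(19)→7·(19−6)≡13=n (all mod 26).

passion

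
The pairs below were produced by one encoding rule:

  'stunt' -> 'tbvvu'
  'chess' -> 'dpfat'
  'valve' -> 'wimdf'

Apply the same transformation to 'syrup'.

tgscq

A repeating key of period 2 is used — shifts +1, +8 over and over.
For syrup: s+1=t, y+8=g, r+1=s, u+8=c, p+1=q.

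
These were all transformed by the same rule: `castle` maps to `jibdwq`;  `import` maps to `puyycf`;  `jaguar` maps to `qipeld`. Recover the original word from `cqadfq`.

virtue

In castle: c→j is +7, a→i is +8, s→b is +9, t→d is +10 — the shift increases by 1 each position. The shift increases by 1 at each position, starting from +7: 7, 8, 9, ….
Decoding cqadfq: c−7=v, q−8=i, a−9=r, d−10=t, f−11=u, q−12=e.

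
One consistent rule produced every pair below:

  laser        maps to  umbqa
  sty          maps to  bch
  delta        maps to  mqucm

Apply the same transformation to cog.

lap

The shift depends on letter class: consonant l→u is +9, but vowel a→m is +12. The rule splits by letter class: vowels +12, consonants +9.
Applying it to cog: c(cons)+9=l, o(vowel)+12=a, g(cons)+9=p.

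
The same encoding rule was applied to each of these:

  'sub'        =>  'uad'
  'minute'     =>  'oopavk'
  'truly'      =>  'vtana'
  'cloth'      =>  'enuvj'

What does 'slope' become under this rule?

Vowels shift forward by 6 and consonants shift forward by 2.
For slope: s(cons)+2=u, l(cons)+2=n, o(vowel)+6=u, p(cons)+2=r, e(vowel)+6=k.

unurk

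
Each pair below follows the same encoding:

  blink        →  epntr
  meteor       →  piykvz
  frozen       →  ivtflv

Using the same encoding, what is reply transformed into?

In blink: b→e is +3, l→p is +4, i→n is +5, n→t is +6 — the shift increases by 1 each position. The shift increases by 1 at each position, starting from +3: 3, 4, 5, ….
On reply: r+3=u, e+4=i, p+5=u, l+6=r, y+7=f.

uiurf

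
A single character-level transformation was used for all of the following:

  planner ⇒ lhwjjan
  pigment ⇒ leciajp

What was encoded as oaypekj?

section

Compare letters: p→l is +22, l→h is +22, a→w is +22 — a constant shift. Each letter is shifted forward by 22 in the alphabet (a Caesar shift of +22).
Undoing it on oaypekj: o−22=s, a−22=e, y−22=c, p−22=t, e−22=i, k−22=o, j−22=n.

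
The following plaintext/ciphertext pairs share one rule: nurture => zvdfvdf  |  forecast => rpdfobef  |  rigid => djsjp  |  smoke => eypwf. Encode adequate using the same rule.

The rule splits by letter class: vowels +1, consonants +12.
On adequate: a(vowel)+1=b, d(cons)+12=p, e(vowel)+1=f, q(cons)+12=c, u(vowel)+1=v, a(vowel)+1=b, t(cons)+12=f, e(vowel)+1=f.

bpfcvbff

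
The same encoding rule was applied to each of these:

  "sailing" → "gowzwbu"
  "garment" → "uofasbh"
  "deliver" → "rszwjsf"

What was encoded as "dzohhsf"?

Compare letters: s→g is +14, a→o is +14, i→w is +14 — a constant shift. This is a Caesar cipher with shift 14.
Decoding dzohhsf: d−14=p, z−14=l, o−14=a, h−14=t, h−14=t, s−14=e, f−14=r.

platter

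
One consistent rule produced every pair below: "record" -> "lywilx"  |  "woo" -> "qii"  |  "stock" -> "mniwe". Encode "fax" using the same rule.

zur

Compare letters: r→l is +20, e→y is +20, c→w is +20 — a constant shift. This is a Caesar cipher with shift 20.
On fax: f+20=z, a+20=u, x+20=r.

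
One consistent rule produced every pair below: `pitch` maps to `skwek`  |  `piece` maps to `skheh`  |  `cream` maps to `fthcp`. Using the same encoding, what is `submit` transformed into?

vweolv

Shifts by position in pitch: pos 0: p→s (+3), pos 1: i→k (+2), pos 2: t→w (+3), pos 3: c→e (+2) — repeating every 2. It's a Vigenère-style cipher with numeric key [3,2]: position i shifts by key[i mod 2].
For submit: s+3=v, u+2=w, b+3=e, m+2=o, i+3=l, t+2=v.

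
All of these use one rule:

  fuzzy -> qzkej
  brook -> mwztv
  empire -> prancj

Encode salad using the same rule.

A repeating key of period 2 is used — shifts +11, +5 over and over.
On salad: s+11=d, a+5=f, l+11=w, a+5=f, d+11=o.

dfwfo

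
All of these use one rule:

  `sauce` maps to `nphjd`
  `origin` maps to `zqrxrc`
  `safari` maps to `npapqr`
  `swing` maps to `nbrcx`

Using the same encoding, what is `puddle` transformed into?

whggid

s(18)→n(13) and a(0)→p(15) fit y≡23x+15 (mod 26); the inverse of 23 mod 26 is 17. This is an affine cipher: with a=0,…,z=25, each position x becomes (23x+15) mod 26.
On puddle: p(15)→23·15+15≡22=w; u(20)→23·20+15≡7=h; d(3)→23·3+15≡6=g; d(3)→23·3+15≡6=g; l(11)→23·11+15≡8=i; e(4)→23·4+15≡3=d (all mod 26).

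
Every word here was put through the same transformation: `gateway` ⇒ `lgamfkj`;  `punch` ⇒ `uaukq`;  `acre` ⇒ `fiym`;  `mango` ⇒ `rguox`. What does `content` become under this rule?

huubnxe

In gateway: g→l is +5, a→g is +6, t→a is +7, e→m is +8 — the shift increases by 1 each position. The shift increases by 1 at each position, starting from +5: 5, 6, 7, ….
For content: c+5=h, o+6=u, n+7=u, t+8=b, e+9=n, n+10=x, t+11=e.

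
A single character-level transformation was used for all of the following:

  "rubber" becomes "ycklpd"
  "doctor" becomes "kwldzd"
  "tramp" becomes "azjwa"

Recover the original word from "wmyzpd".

pepper

In rubber: r→y is +7, u→c is +8, b→k is +9, b→l is +10 — the shift increases by 1 each position. Letter i (0-indexed) is shifted by i+7, so successive shifts are 7, 8, 9, ….
Decoding wmyzpd: w−7=p, m−8=e, y−9=p, z−10=p, p−11=e, d−12=r.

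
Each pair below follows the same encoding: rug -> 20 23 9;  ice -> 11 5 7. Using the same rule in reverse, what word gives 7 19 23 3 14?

r is letter #18 and maps to 20: an offset of 2. Each letter is replaced by its alphabet position (a=1..z=26) + 2.
Reversing it on 7 19 23 3 14: 7→(7−2)÷1=5=e, 19→(19−2)÷1=17=q, 23→(23−2)÷1=21=u, 3→(3−2)÷1=1=a, 14→(14−2)÷1=12=l.

equal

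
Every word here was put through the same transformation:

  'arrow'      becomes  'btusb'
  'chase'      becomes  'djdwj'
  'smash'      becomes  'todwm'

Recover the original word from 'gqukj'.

In arrow: a→b is +1, r→t is +2, r→u is +3, o→s is +4 — the shift increases by 1 each position. Letter i (0-indexed) is shifted by i+1, so successive shifts are 1, 2, 3, ….
Reversing it on gqukj: g−1=f, q−2=o, u−3=r, k−4=g, j−5=e.

forge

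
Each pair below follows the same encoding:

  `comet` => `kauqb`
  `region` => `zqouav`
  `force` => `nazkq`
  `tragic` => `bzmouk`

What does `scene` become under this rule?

akqvq

The shift depends on letter class: consonant c→k is +8, but vowel o→a is +12. The rule splits by letter class: vowels +12, consonants +8.
On scene: s(cons)+8=a, c(cons)+8=k, e(vowel)+12=q, n(cons)+8=v, e(vowel)+12=q.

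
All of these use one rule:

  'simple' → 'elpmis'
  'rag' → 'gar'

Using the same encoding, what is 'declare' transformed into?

The output letters match the input read backwards: simple reversed is elpmis. The word is simply reversed.
On declare: reverse → eralced.

eralced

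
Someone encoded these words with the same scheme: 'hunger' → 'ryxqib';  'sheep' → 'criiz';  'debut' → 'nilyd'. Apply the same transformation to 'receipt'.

The shift depends on letter class: consonant h→r is +10, but vowel u→y is +4. Vowels shift forward by 4 and consonants shift forward by 10.
Applying it to receipt: r(cons)+10=b, e(vowel)+4=i, c(cons)+10=m, e(vowel)+4=i, i(vowel)+4=m, p(cons)+10=z, t(cons)+10=d.

bimimzd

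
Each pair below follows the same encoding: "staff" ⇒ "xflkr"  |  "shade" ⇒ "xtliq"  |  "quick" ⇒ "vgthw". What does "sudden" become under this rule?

Shifts by position in staff: pos 0: s→x (+5), pos 1: t→f (+12), pos 2: a→l (+11), pos 3: f→k (+5), pos 4: f→r (+12) — repeating every 3. It's a Vigenère-style cipher with numeric key [5,12,11]: position i shifts by key[i mod 3].
On sudden: s+5=x, u+12=g, d+11=o, d+5=i, e+12=q, n+11=y.

xgoiqy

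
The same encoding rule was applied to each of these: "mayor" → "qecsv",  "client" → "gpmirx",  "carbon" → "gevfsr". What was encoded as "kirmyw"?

Compare letters: m→q is +4, a→e is +4, y→c is +4 — a constant shift. Every letter moves 4 places later in the alphabet, wrapping around z→a.
Reversing it on kirmyw: k−4=g, i−4=e, r−4=n, m−4=i, y−4=u, w−4=s.

genius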